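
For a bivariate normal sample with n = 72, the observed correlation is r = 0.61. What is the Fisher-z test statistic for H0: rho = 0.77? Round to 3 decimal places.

z_r = atanh(0.61) = 0.708921,  z_0 = atanh(0.77) = 1.020328
SE = 1/√(n−3) = 1/√69 = 0.120386
z = (z_r − z_0)/SE = (0.708921 − 1.020328) / 0.120386 = -0.311407 / 0.120386 = -2.587

-2.587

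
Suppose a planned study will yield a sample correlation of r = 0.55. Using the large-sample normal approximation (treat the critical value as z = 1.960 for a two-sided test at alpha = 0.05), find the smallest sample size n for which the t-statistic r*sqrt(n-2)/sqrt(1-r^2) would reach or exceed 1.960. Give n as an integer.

11

r√(n−2)/√(1−r²) ≥ 1.960  ⇔  n−2 ≥ (1.960)²·(1−r²)/r²
(1−r²)/r² = (1−0.3025)/0.3025 = 2.3058
n ≥ 2 + 3.8416·2.3058 = 2 + 8.8580 = 10.8580
⌈10.8580⌉ = 11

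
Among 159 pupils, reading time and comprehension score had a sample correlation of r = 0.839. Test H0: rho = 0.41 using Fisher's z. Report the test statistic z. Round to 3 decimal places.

Fisher z: atanh(0.839) = 1.217786, atanh(0.41) = 0.435611
z = (z_r − z_0)·√(n−3) = (1.217786 − 0.435611)·√156 = 0.782175 · 12.489996 = 9.769

9.769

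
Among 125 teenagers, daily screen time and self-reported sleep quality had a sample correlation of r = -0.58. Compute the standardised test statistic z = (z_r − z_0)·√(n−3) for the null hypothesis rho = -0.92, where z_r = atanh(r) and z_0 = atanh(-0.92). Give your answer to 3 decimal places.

10.234

Fisher z: atanh(-0.58) = -0.662463, atanh(-0.92) = -1.589027
z = (z_r − z_0)·√(n−3) = (-0.662463 − (-1.589027))·√122 = 0.926564 · 11.045361 = 10.234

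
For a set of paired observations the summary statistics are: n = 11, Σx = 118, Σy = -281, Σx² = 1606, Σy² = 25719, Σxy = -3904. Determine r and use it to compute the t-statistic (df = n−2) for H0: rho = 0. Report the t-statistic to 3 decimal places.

-1.136

S_xy = nΣxy − ΣxΣy = 11·(-3904) − 118·(-281) = -42944 − (-33158) = -9786
S_xx = nΣx² − (Σx)² = 11·1606 − 118² = 17666 − 13924 = 3742
S_yy = nΣy² − (Σy)² = 11·25719 − (-281)² = 282909 − 78961 = 203948
r = S_xy / √(S_xx·S_yy) = -9786 / √(3742·203948) = -9786 / √763173416 = -9786 / 27625.5935 = -0.3542
t = r·√(n−2)/√(1−r²) = -0.3542·√9 / √(1−0.125458) = -1.062600 / 0.935170 = -1.136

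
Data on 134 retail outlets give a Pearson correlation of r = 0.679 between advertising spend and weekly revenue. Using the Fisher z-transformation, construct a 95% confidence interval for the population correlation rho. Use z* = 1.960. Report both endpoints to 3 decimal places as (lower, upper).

z_r = atanh(0.679) = 0.827256;  SE = 1/√(n−3) = 1/√131 = 0.087370
z-limits: 0.827256 ± 1.960·0.087370 = 0.827256 ± 0.171245 = [0.656011, 0.998501]
ρ-limits: (tanh 0.656011, tanh 0.998501) = (0.576, 0.761)

(0.576, 0.761)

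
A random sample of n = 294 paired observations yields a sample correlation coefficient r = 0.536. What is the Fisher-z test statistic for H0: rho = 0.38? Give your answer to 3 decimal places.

3.386

z_r = atanh(0.536) = 0.598526,  z_0 = atanh(0.38) = 0.400060
SE = 1/√(n−3) = 1/√291 = 0.058621
z = (z_r − z_0)/SE = (0.598526 − 0.400060) / 0.058621 = 0.198466 / 0.058621 = 3.386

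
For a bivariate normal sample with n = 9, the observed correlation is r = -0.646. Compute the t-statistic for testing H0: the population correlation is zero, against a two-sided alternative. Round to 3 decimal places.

1 − r² = 1 − 0.417316 = 0.582684;  √(1−r²) = 0.763337
√(n−2) = √7 = 2.645751
t = r·√(n−2)/√(1−r²) = -0.646 · 2.645751 / 0.763337 = -2.239

-2.239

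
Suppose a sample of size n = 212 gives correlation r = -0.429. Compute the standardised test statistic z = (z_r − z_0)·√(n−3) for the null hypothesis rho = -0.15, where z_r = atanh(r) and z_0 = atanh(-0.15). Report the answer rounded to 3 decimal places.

Fisher z: atanh(-0.429) = -0.458670, atanh(-0.15) = -0.151140
z = (z_r − z_0)·√(n−3) = (-0.458670 − (-0.151140))·√209 = -0.307530 · 14.456832 = -4.446

-4.446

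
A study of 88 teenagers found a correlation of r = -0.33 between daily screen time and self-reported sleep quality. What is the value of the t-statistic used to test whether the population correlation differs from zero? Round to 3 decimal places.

-3.242

t = r·√(n−2) / √(1−r²) with r = -0.33, n = 88
  = -0.33·√86 / √(1 − 0.1089)
  = -0.33·9.273618 / 0.943981
  = -3.060294 / 0.943981 = -3.242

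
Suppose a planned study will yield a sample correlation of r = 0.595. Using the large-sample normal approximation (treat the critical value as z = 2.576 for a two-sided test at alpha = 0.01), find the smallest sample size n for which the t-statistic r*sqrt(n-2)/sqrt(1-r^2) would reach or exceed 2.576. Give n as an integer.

15

r√(n−2)/√(1−r²) ≥ 2.576  ⇔  n−2 ≥ (2.576)²·(1−r²)/r²
(1−r²)/r² = (1−0.354025)/0.354025 = 1.8247
n ≥ 2 + 6.635776·1.8247 = 2 + 12.1083 = 14.1083
⌈14.1083⌉ = 15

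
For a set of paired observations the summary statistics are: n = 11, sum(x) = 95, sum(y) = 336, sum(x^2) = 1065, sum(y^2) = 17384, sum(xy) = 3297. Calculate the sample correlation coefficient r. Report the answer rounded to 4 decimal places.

0.2995

S_xy = nΣxy − ΣxΣy = 11·3297 − 95·336 = 36267 − 31920 = 4347
S_xx = nΣx² − (Σx)² = 11·1065 − 95² = 11715 − 9025 = 2690
S_yy = nΣy² − (Σy)² = 11·17384 − 336² = 191224 − 112896 = 78328
r = S_xy / √(S_xx·S_yy) = 4347 / √(2690·78328) = 4347 / √210702320 = 4347 / 14515.5889 = 0.2995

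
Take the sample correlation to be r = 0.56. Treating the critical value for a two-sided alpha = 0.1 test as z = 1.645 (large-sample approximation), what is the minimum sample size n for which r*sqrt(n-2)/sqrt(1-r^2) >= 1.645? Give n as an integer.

8

Need r·√(n−2)/√(1−r²) ≥ 1.645
√(n−2) ≥ 1.645·√(1−0.3136) / 0.56 = 1.645·0.828493 / 0.56 = 2.4337
n−2 ≥ 5.9229  ⇒  n ≥ 7.9229
Smallest integer n = 8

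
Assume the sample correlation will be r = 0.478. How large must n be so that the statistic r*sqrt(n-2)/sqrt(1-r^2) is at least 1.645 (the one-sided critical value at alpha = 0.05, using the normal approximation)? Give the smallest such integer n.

12

Need r·√(n−2)/√(1−r²) ≥ 1.645
√(n−2) ≥ 1.645·√(1−0.228484) / 0.478 = 1.645·0.878360 / 0.478 = 3.0228
n−2 ≥ 9.1373  ⇒  n ≥ 11.1373
Smallest integer n = 12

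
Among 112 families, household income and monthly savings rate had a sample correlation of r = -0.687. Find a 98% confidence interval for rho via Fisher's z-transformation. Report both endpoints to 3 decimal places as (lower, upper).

Fisher z: z_r = atanh(r) = ½·ln((1+(-0.687))/(1−(-0.687))) = -0.842252
SE(z) = 1/√(n−3) = 1/√109 = 0.095783
98% ⇒ z* = 2.326; margin = 2.326·0.095783 = 0.222791
CI on z-scale: (-1.065043, -0.619461)
Back-transform: tanh(-1.065043) = -0.787586, tanh(-0.619461) = -0.550753

(-0.788, -0.551)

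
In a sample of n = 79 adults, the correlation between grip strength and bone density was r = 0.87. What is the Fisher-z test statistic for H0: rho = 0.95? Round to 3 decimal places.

Fisher z: atanh(0.87) = 1.333080, atanh(0.95) = 1.831781
z = (z_r − z_0)·√(n−3) = (1.333080 − 1.831781)·√76 = -0.498701 · 8.717798 = -4.348

-4.348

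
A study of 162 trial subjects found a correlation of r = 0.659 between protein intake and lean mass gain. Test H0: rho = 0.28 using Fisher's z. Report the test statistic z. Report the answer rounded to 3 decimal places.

z_r = atanh(0.659) = 0.791044,  z_0 = atanh(0.28) = 0.287682
SE = 1/√(n−3) = 1/√159 = 0.079305
z = (z_r − z_0)/SE = (0.791044 − 0.287682) / 0.079305 = 0.503362 / 0.079305 = 6.347

6.347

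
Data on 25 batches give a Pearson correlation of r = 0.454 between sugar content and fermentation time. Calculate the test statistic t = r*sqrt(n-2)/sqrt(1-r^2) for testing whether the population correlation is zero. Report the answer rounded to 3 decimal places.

t = r·√(n−2) / √(1−r²) with r = 0.454, n = 25
  = 0.454·√23 / √(1 − 0.206116)
  = 0.454·4.795832 / 0.891002
  = 2.177308 / 0.891002 = 2.444

2.444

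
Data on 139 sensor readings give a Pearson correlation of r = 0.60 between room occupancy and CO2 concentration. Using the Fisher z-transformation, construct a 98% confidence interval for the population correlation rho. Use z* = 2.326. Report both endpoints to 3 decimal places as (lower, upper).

z_r = atanh(0.60) = 0.693147;  SE = 1/√(n−3) = 1/√136 = 0.085749
z-limits: 0.693147 ± 2.326·0.085749 = 0.693147 ± 0.199452 = [0.493695, 0.892599]
ρ-limits: (tanh 0.493695, tanh 0.892599) = (0.457, 0.713)

(0.457, 0.713)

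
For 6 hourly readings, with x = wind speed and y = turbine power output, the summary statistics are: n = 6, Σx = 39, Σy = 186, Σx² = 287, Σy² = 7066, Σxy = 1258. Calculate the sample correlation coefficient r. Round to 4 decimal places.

Numerator: nΣxy − (Σx)(Σy) = 6·1258 − (39)(186) = 294
Denominator: √[(nΣx²−(Σx)²)(nΣy²−(Σy)²)]
  nΣx²−(Σx)² = 6·287 − 1521 = 201;  nΣy²−(Σy)² = 6·7066 − 34596 = 7800
  √(201·7800) = √1567800 = 1252.1182
r = 294 / 1252.1182 = 0.2348

0.2348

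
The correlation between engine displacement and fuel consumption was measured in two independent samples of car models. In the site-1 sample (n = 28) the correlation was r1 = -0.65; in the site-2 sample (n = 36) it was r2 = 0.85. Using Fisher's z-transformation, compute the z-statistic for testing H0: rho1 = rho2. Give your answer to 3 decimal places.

-7.662

z1 = atanh(-0.65) = -0.775299,  z2 = atanh(0.85) = 1.256153
SE = √(1/(n1−3) + 1/(n2−3)) = √(1/25 + 1/33) = √(0.0400000 + 0.0303030) = √0.0703030 = 0.265147
z = (z1 − z2)/SE = (-0.775299 − 1.256153) / 0.265147 = -2.031452 / 0.265147 = -7.662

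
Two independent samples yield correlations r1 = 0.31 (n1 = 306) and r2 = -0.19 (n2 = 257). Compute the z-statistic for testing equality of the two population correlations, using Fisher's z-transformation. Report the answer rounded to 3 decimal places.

Fisher z-transforms: z1 = atanh(0.31) = 0.320545, z2 = atanh(-0.19) = -0.192337; difference d = 0.512882
Var(d) = 1/303 + 1/254 = 0.0033003 + 0.0039370 = 0.0072373
z = d/√Var(d) = 0.512882 / √0.0072373 = 0.512882 / 0.085072 = 6.029

6.029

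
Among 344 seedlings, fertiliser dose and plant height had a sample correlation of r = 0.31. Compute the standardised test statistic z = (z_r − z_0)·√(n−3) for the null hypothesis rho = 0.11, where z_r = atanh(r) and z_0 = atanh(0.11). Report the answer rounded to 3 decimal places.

Fisher z: atanh(0.31) = 0.320545, atanh(0.11) = 0.110447
z = (z_r − z_0)·√(n−3) = (0.320545 − 0.110447)·√341 = 0.210098 · 18.466185 = 3.880

3.880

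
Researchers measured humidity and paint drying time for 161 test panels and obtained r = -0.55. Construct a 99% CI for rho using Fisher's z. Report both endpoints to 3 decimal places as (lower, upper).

(-0.677, -0.391)

z_r = atanh(-0.55) = -0.618381;  SE = 1/√(n−3) = 1/√158 = 0.079556
z-limits: -0.618381 ± 2.576·0.079556 = -0.618381 ± 0.204936 = [-0.823317, -0.413445]
ρ-limits: (tanh -0.823317, tanh -0.413445) = (-0.677, -0.391)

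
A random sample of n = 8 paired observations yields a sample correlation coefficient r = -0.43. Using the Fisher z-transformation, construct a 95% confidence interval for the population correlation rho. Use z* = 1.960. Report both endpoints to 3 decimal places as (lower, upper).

(-0.871, 0.394)

z_r = atanh(-0.43) = -0.459897;  SE = 1/√(n−3) = 1/√5 = 0.447214
z-limits: -0.459897 ± 1.960·0.447214 = -0.459897 ± 0.876539 = [-1.336436, 0.416642]
ρ-limits: (tanh -1.336436, tanh 0.416642) = (-0.871, 0.394)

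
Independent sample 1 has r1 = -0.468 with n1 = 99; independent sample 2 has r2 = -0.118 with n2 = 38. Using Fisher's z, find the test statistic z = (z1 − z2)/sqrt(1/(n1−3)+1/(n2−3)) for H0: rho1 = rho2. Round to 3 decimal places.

-1.970

z1 = atanh(-0.468) = -0.507506,  z2 = atanh(-0.118) = -0.118552
SE = √(1/(n1−3) + 1/(n2−3)) = √(1/96 + 1/35) = √(0.0104167 + 0.0285714) = √0.0389881 = 0.197454
z = (z1 − z2)/SE = (-0.507506 − (-0.118552)) / 0.197454 = -0.388954 / 0.197454 = -1.970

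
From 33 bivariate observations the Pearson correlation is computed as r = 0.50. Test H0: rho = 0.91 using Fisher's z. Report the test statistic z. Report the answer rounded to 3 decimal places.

-5.358

Fisher z: atanh(0.50) = 0.549306, atanh(0.91) = 1.527524
z = (z_r − z_0)·√(n−3) = (0.549306 − 1.527524)·√30 = -0.978218 · 5.477226 = -5.358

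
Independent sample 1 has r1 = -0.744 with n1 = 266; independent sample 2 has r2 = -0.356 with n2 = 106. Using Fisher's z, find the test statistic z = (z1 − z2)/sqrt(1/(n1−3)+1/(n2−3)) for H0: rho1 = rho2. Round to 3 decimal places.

z1 = atanh(-0.744) = -0.959380,  z2 = atanh(-0.356) = -0.372298
SE = √(1/(n1−3) + 1/(n2−3)) = √(1/263 + 1/103) = √(0.0038023 + 0.0097087) = √0.0135110 = 0.116237
z = (z1 − z2)/SE = (-0.959380 − (-0.372298)) / 0.116237 = -0.587082 / 0.116237 = -5.051

-5.051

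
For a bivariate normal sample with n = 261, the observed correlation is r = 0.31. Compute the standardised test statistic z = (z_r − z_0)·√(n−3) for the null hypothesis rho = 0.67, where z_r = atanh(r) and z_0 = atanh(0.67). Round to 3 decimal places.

-7.874

Fisher z: atanh(0.31) = 0.320545, atanh(0.67) = 0.810743
z = (z_r − z_0)·√(n−3) = (0.320545 − 0.810743)·√258 = -0.490198 · 16.062378 = -7.874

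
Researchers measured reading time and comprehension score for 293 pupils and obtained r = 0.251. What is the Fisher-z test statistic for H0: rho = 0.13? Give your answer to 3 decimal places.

2.141

Fisher z: atanh(0.251) = 0.256480, atanh(0.13) = 0.130740
z = (z_r − z_0)·√(n−3) = (0.256480 − 0.130740)·√290 = 0.125740 · 17.029386 = 2.141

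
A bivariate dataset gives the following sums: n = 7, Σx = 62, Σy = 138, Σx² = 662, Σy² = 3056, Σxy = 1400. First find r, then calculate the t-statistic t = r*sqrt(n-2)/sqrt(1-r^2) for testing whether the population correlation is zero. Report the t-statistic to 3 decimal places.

5.017

S_xy = nΣxy − ΣxΣy = 7·1400 − 62·138 = 9800 − 8556 = 1244
S_xx = nΣx² − (Σx)² = 7·662 − 62² = 4634 − 3844 = 790
S_yy = nΣy² − (Σy)² = 7·3056 − 138² = 21392 − 19044 = 2348
r = S_xy / √(S_xx·S_yy) = 1244 / √(790·2348) = 1244 / √1854920 = 1244 / 1361.9545 = 0.9134
t = r·√(n−2)/√(1−r²) = 0.9134·√5 / √(1−0.834300) = 2.042424 / 0.407063 = 5.017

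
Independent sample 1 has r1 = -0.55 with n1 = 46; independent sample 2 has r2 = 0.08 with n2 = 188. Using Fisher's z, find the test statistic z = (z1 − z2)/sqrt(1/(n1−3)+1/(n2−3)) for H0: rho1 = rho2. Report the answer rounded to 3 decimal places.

z1 = atanh(-0.55) = -0.618381,  z2 = atanh(0.08) = 0.080171
SE = √(1/(n1−3) + 1/(n2−3)) = √(1/43 + 1/185) = √(0.0232558 + 0.0054054) = √0.0286612 = 0.169296
z = (z1 − z2)/SE = (-0.618381 − 0.080171) / 0.169296 = -0.698552 / 0.169296 = -4.126

-4.126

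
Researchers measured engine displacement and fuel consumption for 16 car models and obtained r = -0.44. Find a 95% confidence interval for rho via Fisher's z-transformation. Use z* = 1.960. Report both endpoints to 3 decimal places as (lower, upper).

(-0.768, 0.071)

Fisher z: z_r = atanh(r) = ½·ln((1+(-0.44))/(1−(-0.44))) = -0.472231
SE(z) = 1/√(n−3) = 1/√13 = 0.277350
95% ⇒ z* = 1.960; margin = 1.960·0.277350 = 0.543606
CI on z-scale: (-1.015837, 0.071375)
Back-transform: tanh(-1.015837) = -0.768165, tanh(0.071375) = 0.071254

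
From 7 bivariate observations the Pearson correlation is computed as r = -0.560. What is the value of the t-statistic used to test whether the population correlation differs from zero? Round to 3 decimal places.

1 − r² = 1 − 0.313600 = 0.686400;  √(1−r²) = 0.828493
√(n−2) = √5 = 2.236068
t = r·√(n−2)/√(1−r²) = -0.560 · 2.236068 / 0.828493 = -1.511

-1.511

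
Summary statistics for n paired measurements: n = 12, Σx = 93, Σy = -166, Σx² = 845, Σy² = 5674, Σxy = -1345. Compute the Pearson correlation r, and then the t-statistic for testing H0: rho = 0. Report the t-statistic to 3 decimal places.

-0.287

S_xy = nΣxy − ΣxΣy = 12·(-1345) − 93·(-166) = -16140 − (-15438) = -702
S_xx = nΣx² − (Σx)² = 12·845 − 93² = 10140 − 8649 = 1491
S_yy = nΣy² − (Σy)² = 12·5674 − (-166)² = 68088 − 27556 = 40532
r = S_xy / √(S_xx·S_yy) = -702 / √(1491·40532) = -702 / √60433212 = -702 / 7773.8801 = -0.0903
t = r·√(n−2)/√(1−r²) = -0.0903·√10 / √(1−0.008154) = -0.285554 / 0.995915 = -0.287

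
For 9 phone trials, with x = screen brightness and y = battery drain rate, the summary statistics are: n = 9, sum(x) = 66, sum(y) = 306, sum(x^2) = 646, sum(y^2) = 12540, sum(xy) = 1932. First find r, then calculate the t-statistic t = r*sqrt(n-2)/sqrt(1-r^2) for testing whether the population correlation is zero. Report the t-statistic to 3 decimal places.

-1.655

Numerator: nΣxy − (Σx)(Σy) = 9·1932 − (66)(306) = -2808
Denominator: √[(nΣx²−(Σx)²)(nΣy²−(Σy)²)]
  nΣx²−(Σx)² = 9·646 − 4356 = 1458;  nΣy²−(Σy)² = 9·12540 − 93636 = 19224
  √(1458·19224) = √28028592 = 5294.2036
r = -2808 / 5294.2036 = -0.5304
t = r·√(n−2)/√(1−r²) = -0.5304·√7 / √(1−0.281324) = -1.403306 / 0.847748 = -1.655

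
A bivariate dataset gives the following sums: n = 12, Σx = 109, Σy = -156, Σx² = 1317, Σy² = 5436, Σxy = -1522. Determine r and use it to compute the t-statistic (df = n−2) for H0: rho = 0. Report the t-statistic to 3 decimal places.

-0.316

S_xy = nΣxy − ΣxΣy = 12·(-1522) − 109·(-156) = -18264 − (-17004) = -1260
S_xx = nΣx² − (Σx)² = 12·1317 − 109² = 15804 − 11881 = 3923
S_yy = nΣy² − (Σy)² = 12·5436 − (-156)² = 65232 − 24336 = 40896
r = S_xy / √(S_xx·S_yy) = -1260 / √(3923·40896) = -1260 / √160435008 = -1260 / 12666.2942 = -0.0995
t = r·√(n−2)/√(1−r²) = -0.0995·√10 / √(1−0.009900) = -0.314647 / 0.995038 = -0.316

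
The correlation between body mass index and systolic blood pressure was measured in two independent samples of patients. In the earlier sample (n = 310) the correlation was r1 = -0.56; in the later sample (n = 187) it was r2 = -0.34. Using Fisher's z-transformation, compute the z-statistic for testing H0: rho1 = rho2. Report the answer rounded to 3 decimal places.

Fisher z-transforms: z1 = atanh(-0.56) = -0.632833, z2 = atanh(-0.34) = -0.354093; difference d = -0.278740
Var(d) = 1/307 + 1/184 = 0.0032573 + 0.0054348 = 0.0086921
z = d/√Var(d) = -0.278740 / √0.0086921 = -0.278740 / 0.093231 = -2.990

-2.990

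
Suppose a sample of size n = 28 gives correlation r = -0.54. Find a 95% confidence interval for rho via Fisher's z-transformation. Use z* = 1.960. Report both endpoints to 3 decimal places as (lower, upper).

z_r = atanh(-0.54) = -0.604156;  SE = 1/√(n−3) = 1/√25 = 0.200000
z-limits: -0.604156 ± 1.960·0.200000 = -0.604156 ± 0.392000 = [-0.996156, -0.212156]
ρ-limits: (tanh -0.996156, tanh -0.212156) = (-0.760, -0.209)

(-0.760, -0.209)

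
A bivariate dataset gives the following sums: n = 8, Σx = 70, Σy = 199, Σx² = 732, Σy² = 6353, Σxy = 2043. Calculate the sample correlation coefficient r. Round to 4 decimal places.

Numerator: nΣxy − (Σx)(Σy) = 8·2043 − (70)(199) = 2414
Denominator: √[(nΣx²−(Σx)²)(nΣy²−(Σy)²)]
  nΣx²−(Σx)² = 8·732 − 4900 = 956;  nΣy²−(Σy)² = 8·6353 − 39601 = 11223
  √(956·11223) = √10729188 = 3275.5439
r = 2414 / 3275.5439 = 0.7370

0.7370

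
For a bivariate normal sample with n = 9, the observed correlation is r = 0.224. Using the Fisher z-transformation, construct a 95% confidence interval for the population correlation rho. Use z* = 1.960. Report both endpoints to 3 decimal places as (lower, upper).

Fisher z: z_r = atanh(r) = ½·ln((1+0.224)/(1−0.224)) = 0.227863
SE(z) = 1/√(n−3) = 1/√6 = 0.408248
95% ⇒ z* = 1.960; margin = 1.960·0.408248 = 0.800166
CI on z-scale: (-0.572303, 1.028029)
Back-transform: tanh(-0.572303) = -0.517049, tanh(1.028029) = 0.773117

(-0.517, 0.773)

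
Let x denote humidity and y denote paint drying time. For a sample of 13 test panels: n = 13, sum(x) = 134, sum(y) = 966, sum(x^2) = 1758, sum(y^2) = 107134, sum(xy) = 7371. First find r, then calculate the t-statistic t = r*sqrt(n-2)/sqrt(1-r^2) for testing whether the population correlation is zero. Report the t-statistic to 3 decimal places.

-3.331

Numerator: nΣxy − (Σx)(Σy) = 13·7371 − (134)(966) = -33621
Denominator: √[(nΣx²−(Σx)²)(nΣy²−(Σy)²)]
  nΣx²−(Σx)² = 13·1758 − 17956 = 4898;  nΣy²−(Σy)² = 13·107134 − 933156 = 459586
  √(4898·459586) = √2251052228 = 47445.2551
r = -33621 / 47445.2551 = -0.7086
t = r·√(n−2)/√(1−r²) = -0.7086·√11 / √(1−0.502114) = -2.350160 / 0.705610 = -3.331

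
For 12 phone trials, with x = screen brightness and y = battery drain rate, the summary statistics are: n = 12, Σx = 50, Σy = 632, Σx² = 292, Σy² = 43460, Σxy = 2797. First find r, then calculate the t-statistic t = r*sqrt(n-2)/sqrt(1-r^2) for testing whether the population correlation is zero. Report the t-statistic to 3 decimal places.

0.570

S_xy = nΣxy − ΣxΣy = 12·2797 − 50·632 = 33564 − 31600 = 1964
S_xx = nΣx² − (Σx)² = 12·292 − 50² = 3504 − 2500 = 1004
S_yy = nΣy² − (Σy)² = 12·43460 − 632² = 521520 − 399424 = 122096
r = S_xy / √(S_xx·S_yy) = 1964 / √(1004·122096) = 1964 / √122584384 = 1964 / 11071.7832 = 0.1774
t = r·√(n−2)/√(1−r²) = 0.1774·√10 / √(1−0.031471) = 0.560988 / 0.984139 = 0.570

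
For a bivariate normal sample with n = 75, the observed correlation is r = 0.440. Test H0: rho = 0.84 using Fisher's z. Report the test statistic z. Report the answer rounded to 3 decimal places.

z_r = atanh(0.440) = 0.472231,  z_0 = atanh(0.84) = 1.221174
SE = 1/√(n−3) = 1/√72 = 0.117851
z = (z_r − z_0)/SE = (0.472231 − 1.221174) / 0.117851 = -0.748943 / 0.117851 = -6.355

-6.355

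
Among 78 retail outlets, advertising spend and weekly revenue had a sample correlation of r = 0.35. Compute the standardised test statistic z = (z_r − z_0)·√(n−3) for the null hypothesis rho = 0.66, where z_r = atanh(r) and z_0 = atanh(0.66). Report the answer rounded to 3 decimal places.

Fisher z: atanh(0.35) = 0.365444, atanh(0.66) = 0.792814
z = (z_r − z_0)·√(n−3) = (0.365444 − 0.792814)·√75 = -0.427370 · 8.660254 = -3.701

-3.701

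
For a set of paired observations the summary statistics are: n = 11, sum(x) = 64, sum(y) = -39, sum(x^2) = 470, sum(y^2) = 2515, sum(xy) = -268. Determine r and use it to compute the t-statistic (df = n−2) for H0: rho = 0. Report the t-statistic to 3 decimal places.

Numerator: nΣxy − (Σx)(Σy) = 11·(-268) − (64)(-39) = -452
Denominator: √[(nΣx²−(Σx)²)(nΣy²−(Σy)²)]
  nΣx²−(Σx)² = 11·470 − 4096 = 1074;  nΣy²−(Σy)² = 11·2515 − 1521 = 26144
  √(1074·26144) = √28078656 = 5298.9297
r = -452 / 5298.9297 = -0.0853
t = r·√(n−2)/√(1−r²) = -0.0853·√9 / √(1−0.007276) = -0.255900 / 0.996355 = -0.257

-0.257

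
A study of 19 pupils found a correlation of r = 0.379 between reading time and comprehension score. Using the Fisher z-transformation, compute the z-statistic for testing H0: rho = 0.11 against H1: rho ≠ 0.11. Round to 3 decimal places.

Fisher z: atanh(0.379) = 0.398891, atanh(0.11) = 0.110447
z = (z_r − z_0)·√(n−3) = (0.398891 − 0.110447)·√16 = 0.288444 · 4.000000 = 1.154

1.154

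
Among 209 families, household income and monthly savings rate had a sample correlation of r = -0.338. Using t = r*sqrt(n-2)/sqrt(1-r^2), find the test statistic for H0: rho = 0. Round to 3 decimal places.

-5.167

1 − r² = 1 − 0.114244 = 0.885756;  √(1−r²) = 0.941146
√(n−2) = √207 = 14.387495
t = r·√(n−2)/√(1−r²) = -0.338 · 14.387495 / 0.941146 = -5.167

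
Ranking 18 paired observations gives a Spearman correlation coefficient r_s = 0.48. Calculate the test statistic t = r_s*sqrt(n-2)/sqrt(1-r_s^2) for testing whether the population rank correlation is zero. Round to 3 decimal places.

2.189

1 − r_s² = 1 − 0.2304 = 0.7696;  √(1−r_s²) = 0.877268
√(n−2) = √16 = 4.000000
t = r_s·√(n−2)/√(1−r_s²) = 0.48 · 4.000000 / 0.877268 = 2.189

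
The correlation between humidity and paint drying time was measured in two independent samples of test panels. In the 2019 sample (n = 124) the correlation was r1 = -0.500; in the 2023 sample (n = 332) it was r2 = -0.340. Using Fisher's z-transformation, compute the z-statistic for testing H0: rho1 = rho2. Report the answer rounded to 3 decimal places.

-1.836

z1 = atanh(-0.500) = -0.549306,  z2 = atanh(-0.340) = -0.354093
SE = √(1/(n1−3) + 1/(n2−3)) = √(1/121 + 1/329) = √(0.0082645 + 0.0030395) = √0.0113040 = 0.106320
z = (z1 − z2)/SE = (-0.549306 − (-0.354093)) / 0.106320 = -0.195213 / 0.106320 = -1.836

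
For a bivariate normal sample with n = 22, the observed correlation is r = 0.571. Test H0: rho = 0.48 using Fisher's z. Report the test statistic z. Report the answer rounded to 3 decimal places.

0.549

Fisher z: atanh(0.571) = 0.649005, atanh(0.48) = 0.522984
z = (z_r − z_0)·√(n−3) = (0.649005 − 0.522984)·√19 = 0.126021 · 4.358899 = 0.549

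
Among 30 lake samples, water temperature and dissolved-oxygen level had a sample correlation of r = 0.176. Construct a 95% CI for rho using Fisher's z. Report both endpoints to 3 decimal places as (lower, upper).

(-0.197, 0.504)

z_r = atanh(0.176) = 0.177852;  SE = 1/√(n−3) = 1/√27 = 0.192450
z-limits: 0.177852 ± 1.960·0.192450 = 0.177852 ± 0.377202 = [-0.199350, 0.555054]
ρ-limits: (tanh -0.199350, tanh 0.555054) = (-0.197, 0.504)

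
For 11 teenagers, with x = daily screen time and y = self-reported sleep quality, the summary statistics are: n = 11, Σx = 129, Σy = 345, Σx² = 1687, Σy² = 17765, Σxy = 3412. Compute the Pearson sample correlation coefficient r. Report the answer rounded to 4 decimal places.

S_xy = nΣxy − ΣxΣy = 11·3412 − 129·345 = 37532 − 44505 = -6973
S_xx = nΣx² − (Σx)² = 11·1687 − 129² = 18557 − 16641 = 1916
S_yy = nΣy² − (Σy)² = 11·17765 − 345² = 195415 − 119025 = 76390
r = S_xy / √(S_xx·S_yy) = -6973 / √(1916·76390) = -6973 / √146363240 = -6973 / 12098.0676 = -0.5764

-0.5764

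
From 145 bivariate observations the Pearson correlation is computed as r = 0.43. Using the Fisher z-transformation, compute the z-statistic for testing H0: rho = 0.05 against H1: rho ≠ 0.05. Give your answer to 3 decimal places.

4.884

z_r = atanh(0.43) = 0.459897,  z_0 = atanh(0.05) = 0.050042
SE = 1/√(n−3) = 1/√142 = 0.083918
z = (z_r − z_0)/SE = (0.459897 − 0.050042) / 0.083918 = 0.409855 / 0.083918 = 4.884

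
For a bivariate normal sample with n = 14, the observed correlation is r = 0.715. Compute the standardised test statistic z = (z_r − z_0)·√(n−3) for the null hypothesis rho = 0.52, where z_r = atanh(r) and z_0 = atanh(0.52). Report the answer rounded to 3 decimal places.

Fisher z: atanh(0.715) = 0.897340, atanh(0.52) = 0.576340
z = (z_r − z_0)·√(n−3) = (0.897340 − 0.576340)·√11 = 0.321000 · 3.316625 = 1.065

1.065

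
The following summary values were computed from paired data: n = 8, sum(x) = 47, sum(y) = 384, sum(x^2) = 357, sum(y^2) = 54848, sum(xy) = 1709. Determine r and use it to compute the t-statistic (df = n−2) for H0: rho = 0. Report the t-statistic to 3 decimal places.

-0.824

S_xy = nΣxy − ΣxΣy = 8·1709 − 47·384 = 13672 − 18048 = -4376
S_xx = nΣx² − (Σx)² = 8·357 − 47² = 2856 − 2209 = 647
S_yy = nΣy² − (Σy)² = 8·54848 − 384² = 438784 − 147456 = 291328
r = S_xy / √(S_xx·S_yy) = -4376 / √(647·291328) = -4376 / √188489216 = -4376 / 13729.1375 = -0.3187
t = r·√(n−2)/√(1−r²) = -0.3187·√6 / √(1−0.101570) = -0.780652 / 0.947855 = -0.824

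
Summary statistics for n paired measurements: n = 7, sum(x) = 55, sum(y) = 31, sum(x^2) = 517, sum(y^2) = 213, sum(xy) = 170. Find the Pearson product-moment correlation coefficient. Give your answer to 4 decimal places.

Numerator: nΣxy − (Σx)(Σy) = 7·170 − (55)(31) = -515
Denominator: √[(nΣx²−(Σx)²)(nΣy²−(Σy)²)]
  nΣx²−(Σx)² = 7·517 − 3025 = 594;  nΣy²−(Σy)² = 7·213 − 961 = 530
  √(594·530) = √314820 = 561.0882
r = -515 / 561.0882 = -0.9179

-0.9179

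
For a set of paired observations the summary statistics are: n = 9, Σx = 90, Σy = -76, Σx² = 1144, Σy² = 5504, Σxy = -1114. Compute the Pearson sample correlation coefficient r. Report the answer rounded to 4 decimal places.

S_xy = nΣxy − ΣxΣy = 9·(-1114) − 90·(-76) = -10026 − (-6840) = -3186
S_xx = nΣx² − (Σx)² = 9·1144 − 90² = 10296 − 8100 = 2196
S_yy = nΣy² − (Σy)² = 9·5504 − (-76)² = 49536 − 5776 = 43760
r = S_xy / √(S_xx·S_yy) = -3186 / √(2196·43760) = -3186 / √96096960 = -3186 / 9802.9057 = -0.3250

-0.3250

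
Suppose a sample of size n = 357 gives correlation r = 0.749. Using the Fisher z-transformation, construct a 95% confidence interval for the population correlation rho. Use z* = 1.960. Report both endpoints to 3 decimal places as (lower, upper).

Fisher z: z_r = atanh(r) = ½·ln((1+0.749)/(1−0.749)) = 0.970673
SE(z) = 1/√(n−3) = 1/√354 = 0.053149
95% ⇒ z* = 1.960; margin = 1.960·0.053149 = 0.104172
CI on z-scale: (0.866501, 1.074845)
Back-transform: tanh(0.866501) = 0.699592, tanh(1.074845) = 0.791280

(0.700, 0.791)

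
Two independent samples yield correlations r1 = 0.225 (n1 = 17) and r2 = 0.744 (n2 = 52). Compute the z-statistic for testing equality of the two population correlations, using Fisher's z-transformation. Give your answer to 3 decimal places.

-2.410

z1 = atanh(0.225) = 0.228917,  z2 = atanh(0.744) = 0.959380
SE = √(1/(n1−3) + 1/(n2−3)) = √(1/14 + 1/49) = √(0.0714286 + 0.0204082) = √0.0918368 = 0.303046
z = (z1 − z2)/SE = (0.228917 − 0.959380) / 0.303046 = -0.730463 / 0.303046 = -2.410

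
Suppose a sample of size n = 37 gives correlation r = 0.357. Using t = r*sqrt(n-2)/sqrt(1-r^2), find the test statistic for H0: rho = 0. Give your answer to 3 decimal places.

2.261

t = r·√(n−2) / √(1−r²) with r = 0.357, n = 37
  = 0.357·√35 / √(1 − 0.127449)
  = 0.357·5.916080 / 0.934104
  = 2.112041 / 0.934104 = 2.261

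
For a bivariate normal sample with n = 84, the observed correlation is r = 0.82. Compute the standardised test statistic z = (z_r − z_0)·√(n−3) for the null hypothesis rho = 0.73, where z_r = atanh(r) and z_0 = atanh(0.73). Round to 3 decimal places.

z_r = atanh(0.82) = 1.156817,  z_0 = atanh(0.73) = 0.928727
SE = 1/√(n−3) = 1/√81 = 0.111111
z = (z_r − z_0)/SE = (1.156817 − 0.928727) / 0.111111 = 0.228090 / 0.111111 = 2.053

2.053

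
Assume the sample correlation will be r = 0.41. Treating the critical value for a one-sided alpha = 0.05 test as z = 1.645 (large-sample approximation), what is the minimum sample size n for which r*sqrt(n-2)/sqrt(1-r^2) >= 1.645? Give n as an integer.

r√(n−2)/√(1−r²) ≥ 1.645  ⇔  n−2 ≥ (1.645)²·(1−r²)/r²
(1−r²)/r² = (1−0.1681)/0.1681 = 4.9488
n ≥ 2 + 2.706025·4.9488 = 2 + 13.3916 = 15.3916
⌈15.3916⌉ = 16

16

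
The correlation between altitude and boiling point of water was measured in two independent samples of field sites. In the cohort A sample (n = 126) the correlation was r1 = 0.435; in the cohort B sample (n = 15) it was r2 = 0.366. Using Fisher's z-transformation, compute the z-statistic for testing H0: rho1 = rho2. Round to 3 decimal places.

0.272

z1 = atanh(0.435) = 0.466047,  z2 = atanh(0.366) = 0.383797
SE = √(1/(n1−3) + 1/(n2−3)) = √(1/123 + 1/12) = √(0.0081301 + 0.0833333) = √0.0914634 = 0.302429
z = (z1 − z2)/SE = (0.466047 − 0.383797) / 0.302429 = 0.082250 / 0.302429 = 0.272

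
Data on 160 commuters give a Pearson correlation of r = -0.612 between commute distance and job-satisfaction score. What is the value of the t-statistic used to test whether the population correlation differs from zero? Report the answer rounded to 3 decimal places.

1 − r² = 1 − 0.374544 = 0.625456;  √(1−r²) = 0.790858
√(n−2) = √158 = 12.569805
t = r·√(n−2)/√(1−r²) = -0.612 · 12.569805 / 0.790858 = -9.727

-9.727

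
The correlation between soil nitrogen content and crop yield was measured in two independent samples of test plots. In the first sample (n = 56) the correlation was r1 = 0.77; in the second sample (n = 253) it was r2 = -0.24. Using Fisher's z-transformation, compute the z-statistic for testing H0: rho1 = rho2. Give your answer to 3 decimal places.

z1 = atanh(0.77) = 1.020328,  z2 = atanh(-0.24) = -0.244774
SE = √(1/(n1−3) + 1/(n2−3)) = √(1/53 + 1/250) = √(0.0188679 + 0.0040000) = √0.0228679 = 0.151221
z = (z1 − z2)/SE = (1.020328 − (-0.244774)) / 0.151221 = 1.265102 / 0.151221 = 8.366

8.366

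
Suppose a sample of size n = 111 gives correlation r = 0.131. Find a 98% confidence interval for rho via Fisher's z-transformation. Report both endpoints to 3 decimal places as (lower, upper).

z_r = atanh(0.131) = 0.131757;  SE = 1/√(n−3) = 1/√108 = 0.096225
z-limits: 0.131757 ± 2.326·0.096225 = 0.131757 ± 0.223819 = [-0.092062, 0.355576]
ρ-limits: (tanh -0.092062, tanh 0.355576) = (-0.092, 0.341)

(-0.092, 0.341)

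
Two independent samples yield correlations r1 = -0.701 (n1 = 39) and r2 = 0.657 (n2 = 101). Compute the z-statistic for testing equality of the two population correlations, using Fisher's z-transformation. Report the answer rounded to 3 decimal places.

z1 = atanh(-0.701) = -0.869264,  z2 = atanh(0.657) = 0.787517
SE = √(1/(n1−3) + 1/(n2−3)) = √(1/36 + 1/98) = √(0.0277778 + 0.0102041) = √0.0379819 = 0.194889
z = (z1 − z2)/SE = (-0.869264 − 0.787517) / 0.194889 = -1.656781 / 0.194889 = -8.501

-8.501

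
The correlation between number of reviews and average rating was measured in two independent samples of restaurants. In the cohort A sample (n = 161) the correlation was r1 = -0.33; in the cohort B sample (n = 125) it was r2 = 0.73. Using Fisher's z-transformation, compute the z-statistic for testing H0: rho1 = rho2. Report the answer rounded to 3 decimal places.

-10.550

Fisher z-transforms: z1 = atanh(-0.33) = -0.342828, z2 = atanh(0.73) = 0.928727; difference d = -1.271555
Var(d) = 1/158 + 1/122 = 0.0063291 + 0.0081967 = 0.0145258
z = d/√Var(d) = -1.271555 / √0.0145258 = -1.271555 / 0.120523 = -10.550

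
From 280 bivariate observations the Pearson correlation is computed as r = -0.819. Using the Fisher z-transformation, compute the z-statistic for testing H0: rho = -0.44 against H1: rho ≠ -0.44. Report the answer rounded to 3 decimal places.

z_r = atanh(-0.819) = -1.153773,  z_0 = atanh(-0.44) = -0.472231
SE = 1/√(n−3) = 1/√277 = 0.060084
z = (z_r − z_0)/SE = (-1.153773 − (-0.472231)) / 0.060084 = -0.681542 / 0.060084 = -11.343

-11.343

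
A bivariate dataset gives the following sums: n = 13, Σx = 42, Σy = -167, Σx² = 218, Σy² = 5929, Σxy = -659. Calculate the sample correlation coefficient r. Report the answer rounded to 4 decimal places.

S_xy = nΣxy − ΣxΣy = 13·(-659) − 42·(-167) = -8567 − (-7014) = -1553
S_xx = nΣx² − (Σx)² = 13·218 − 42² = 2834 − 1764 = 1070
S_yy = nΣy² − (Σy)² = 13·5929 − (-167)² = 77077 − 27889 = 49188
r = S_xy / √(S_xx·S_yy) = -1553 / √(1070·49188) = -1553 / √52631160 = -1553 / 7254.7336 = -0.2141

-0.2141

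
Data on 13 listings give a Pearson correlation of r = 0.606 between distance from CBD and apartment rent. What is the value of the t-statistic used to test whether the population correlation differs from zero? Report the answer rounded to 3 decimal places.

t = r·√(n−2) / √(1−r²) with r = 0.606, n = 13
  = 0.606·√11 / √(1 − 0.367236)
  = 0.606·3.316625 / 0.795465
  = 2.009875 / 0.795465 = 2.527

2.527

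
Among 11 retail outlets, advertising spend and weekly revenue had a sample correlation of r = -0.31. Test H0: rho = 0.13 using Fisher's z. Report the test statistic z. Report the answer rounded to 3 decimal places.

Fisher z: atanh(-0.31) = -0.320545, atanh(0.13) = 0.130740
z = (z_r − z_0)·√(n−3) = (-0.320545 − 0.130740)·√8 = -0.451285 · 2.828427 = -1.276

-1.276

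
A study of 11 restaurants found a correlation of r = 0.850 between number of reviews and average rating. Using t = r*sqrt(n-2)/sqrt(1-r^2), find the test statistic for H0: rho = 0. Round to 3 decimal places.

4.841

1 − r² = 1 − 0.722500 = 0.277500;  √(1−r²) = 0.526783
√(n−2) = √9 = 3.000000
t = r·√(n−2)/√(1−r²) = 0.850 · 3.000000 / 0.526783 = 4.841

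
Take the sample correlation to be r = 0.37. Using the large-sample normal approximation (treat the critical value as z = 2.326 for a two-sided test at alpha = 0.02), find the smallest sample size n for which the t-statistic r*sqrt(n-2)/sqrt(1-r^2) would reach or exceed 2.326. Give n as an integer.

37

r√(n−2)/√(1−r²) ≥ 2.326  ⇔  n−2 ≥ (2.326)²·(1−r²)/r²
(1−r²)/r² = (1−0.1369)/0.1369 = 6.3046
n ≥ 2 + 5.410276·6.3046 = 2 + 34.1096 = 36.1096
⌈36.1096⌉ = 37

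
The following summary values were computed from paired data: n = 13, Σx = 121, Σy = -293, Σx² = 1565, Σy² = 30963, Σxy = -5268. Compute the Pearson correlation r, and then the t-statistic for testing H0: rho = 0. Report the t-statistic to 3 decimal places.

S_xy = nΣxy − ΣxΣy = 13·(-5268) − 121·(-293) = -68484 − (-35453) = -33031
S_xx = nΣx² − (Σx)² = 13·1565 − 121² = 20345 − 14641 = 5704
S_yy = nΣy² − (Σy)² = 13·30963 − (-293)² = 402519 − 85849 = 316670
r = S_xy / √(S_xx·S_yy) = -33031 / √(5704·316670) = -33031 / √1806285680 = -33031 / 42500.4198 = -0.7772
t = r·√(n−2)/√(1−r²) = -0.7772·√11 / √(1−0.604040) = -2.577681 / 0.629254 = -4.096

-4.096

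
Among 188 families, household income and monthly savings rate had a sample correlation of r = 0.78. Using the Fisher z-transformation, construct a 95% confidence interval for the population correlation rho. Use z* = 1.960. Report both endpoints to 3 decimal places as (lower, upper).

z_r = atanh(0.78) = 1.045371;  SE = 1/√(n−3) = 1/√185 = 0.073521
z-limits: 1.045371 ± 1.960·0.073521 = 1.045371 ± 0.144101 = [0.901270, 1.189472]
ρ-limits: (tanh 0.901270, tanh 1.189472) = (0.717, 0.830)

(0.717, 0.830)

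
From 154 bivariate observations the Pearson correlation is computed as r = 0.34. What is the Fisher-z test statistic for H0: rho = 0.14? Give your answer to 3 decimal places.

z_r = atanh(0.34) = 0.354093,  z_0 = atanh(0.14) = 0.140926
SE = 1/√(n−3) = 1/√151 = 0.081379
z = (z_r − z_0)/SE = (0.354093 − 0.140926) / 0.081379 = 0.213167 / 0.081379 = 2.619

2.619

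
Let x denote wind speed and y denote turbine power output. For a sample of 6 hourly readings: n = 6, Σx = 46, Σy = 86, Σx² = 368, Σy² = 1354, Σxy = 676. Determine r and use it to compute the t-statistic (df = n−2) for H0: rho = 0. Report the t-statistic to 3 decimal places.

0.838

S_xy = nΣxy − ΣxΣy = 6·676 − 46·86 = 4056 − 3956 = 100
S_xx = nΣx² − (Σx)² = 6·368 − 46² = 2208 − 2116 = 92
S_yy = nΣy² − (Σy)² = 6·1354 − 86² = 8124 − 7396 = 728
r = S_xy / √(S_xx·S_yy) = 100 / √(92·728) = 100 / √66976 = 100 / 258.7972 = 0.3864
t = r·√(n−2)/√(1−r²) = 0.3864·√4 / √(1−0.149305) = 0.772800 / 0.922331 = 0.838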